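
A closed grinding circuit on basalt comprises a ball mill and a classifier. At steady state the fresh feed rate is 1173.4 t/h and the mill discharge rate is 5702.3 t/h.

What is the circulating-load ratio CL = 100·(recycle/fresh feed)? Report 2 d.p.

Steady state: M = F + R.
R = M − F = 5702.3 − 1173.4 = 4528.9 t/h
CL = 100·R/F = 100·4528.9/1173.4 = 385.96 %

CL = 385.96 %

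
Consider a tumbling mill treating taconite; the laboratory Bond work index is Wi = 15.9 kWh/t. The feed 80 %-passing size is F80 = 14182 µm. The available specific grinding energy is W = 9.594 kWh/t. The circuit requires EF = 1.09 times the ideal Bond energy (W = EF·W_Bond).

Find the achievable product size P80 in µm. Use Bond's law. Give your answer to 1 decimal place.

P80 = 246.0 µm

Bond: W = 10·Wi·(1/√P80 − 1/√F80)
W_Bond = W / EF = 9.594 / 1.09 = 8.8018 kWh/t
1/√P80 = 1/√F80 + W_Bond/(10·Wi)
  = 8.8018/(10·15.9) + 1/√14182 = 0.055357 + 0.008397 = 0.063755
P80 = (1/0.063755)² = 15.6851² = 246.02 µm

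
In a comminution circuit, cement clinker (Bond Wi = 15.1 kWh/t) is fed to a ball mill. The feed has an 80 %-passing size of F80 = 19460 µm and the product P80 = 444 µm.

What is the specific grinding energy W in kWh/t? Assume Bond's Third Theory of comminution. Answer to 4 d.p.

W = 6.0837 kWh/t

W_Bond = 10·Wi·(1/√P₈₀ − 1/√F₈₀)
1/√444 = 0.047458;  1/√19460 = 0.007169
W = 10·15.1·(0.047458 − 0.007169) = 6.0837 kWh/t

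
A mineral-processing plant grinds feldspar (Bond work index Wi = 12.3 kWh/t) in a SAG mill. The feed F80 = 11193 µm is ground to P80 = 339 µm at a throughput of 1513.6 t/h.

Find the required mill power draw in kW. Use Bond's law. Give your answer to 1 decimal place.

P = 8351.8 kW

Bond:  W = 10 Wi (1/√P − 1/√F)
W = 10·12.3·(1/√339 − 1/√11193) = 10·12.3·(0.044860) = 5.5178 kWh/t
Power = W × throughput = 5.5178 kWh/t × 1513.6 t/h = 8351.8 kW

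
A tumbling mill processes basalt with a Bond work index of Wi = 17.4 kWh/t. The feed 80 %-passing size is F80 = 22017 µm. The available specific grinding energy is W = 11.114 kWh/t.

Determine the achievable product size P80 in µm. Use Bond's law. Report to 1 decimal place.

W = 10·Wi·[P80^(−½) − F80^(−½)]
P80^(−½) = W/(10 Wi) + F80^(−½)
  = 11.1140/(10·17.4) + 1/√22017 = 0.063874 + 0.006739 = 0.070613
P80 = (1/0.070613)² = 14.1617² = 200.55 µm

P80 = 200.6 µm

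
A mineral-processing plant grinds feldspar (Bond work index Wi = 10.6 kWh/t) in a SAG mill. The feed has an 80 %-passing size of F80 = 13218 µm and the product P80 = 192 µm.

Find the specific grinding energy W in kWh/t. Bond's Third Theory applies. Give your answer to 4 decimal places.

Bond:  W = 10 Wi (1/√P − 1/√F)
1/√192 = 0.072169;  1/√13218 = 0.008698
W = 10·10.6·(0.072169 − 0.008698) = 6.7279 kWh/t

W = 6.7279 kWh/t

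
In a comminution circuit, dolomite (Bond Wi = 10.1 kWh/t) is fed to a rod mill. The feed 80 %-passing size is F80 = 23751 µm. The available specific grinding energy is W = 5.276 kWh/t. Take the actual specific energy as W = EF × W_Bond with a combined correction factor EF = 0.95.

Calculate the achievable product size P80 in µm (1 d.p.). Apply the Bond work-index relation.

P80 = 264.6 µm

W = 10 Wi (P80^-0.5 − F80^-0.5)
W_Bond = W / EF = 5.276 / 0.95 = 5.5537 kWh/t
1/√P80 = 1/√F80 + W_Bond/(10·Wi)
  = 5.5537/(10·10.1) + 1/√23751 = 0.054987 + 0.006489 = 0.061476
P80 = (1/0.061476)² = 16.2666² = 264.60 µm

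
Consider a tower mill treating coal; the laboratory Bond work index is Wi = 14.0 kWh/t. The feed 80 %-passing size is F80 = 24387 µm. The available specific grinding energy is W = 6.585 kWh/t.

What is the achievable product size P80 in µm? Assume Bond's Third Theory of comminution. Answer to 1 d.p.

P80 = 350.2 µm

W_Bond = 10·Wi·(1/√P₈₀ − 1/√F₈₀)
P80^(−½) = W/(10 Wi) + F80^(−½)
  = 6.5850/(10·14.0) + 1/√24387 = 0.047036 + 0.006404 = 0.053439
P80 = (1/0.053439)² = 18.7128² = 350.17 µm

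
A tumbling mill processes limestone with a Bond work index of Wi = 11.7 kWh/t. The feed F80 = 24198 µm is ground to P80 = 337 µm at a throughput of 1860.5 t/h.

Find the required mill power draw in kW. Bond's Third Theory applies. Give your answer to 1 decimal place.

P = 10458.4 kW

W = 10 Wi / √P80 − 10 Wi / √F80
W = 10·11.7·(1/√337 − 1/√24198) = 10·11.7·(0.048045) = 5.6213 kWh/t
P = W·T = 5.6213·1860.5 = 10458.4 kW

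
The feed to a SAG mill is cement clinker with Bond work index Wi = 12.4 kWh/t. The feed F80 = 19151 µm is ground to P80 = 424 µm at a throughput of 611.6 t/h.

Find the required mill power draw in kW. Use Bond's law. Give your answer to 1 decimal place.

W = 10 Wi (1/√P80 − 1/√F80)  [Bond]
W = 10·12.4·(1/√424 − 1/√19151) = 10·12.4·(0.041338) = 5.1259 kWh/t
P_mill = W·ṁ = 5.1259·611.6 = 3135.0 kW

P = 3135.0 kW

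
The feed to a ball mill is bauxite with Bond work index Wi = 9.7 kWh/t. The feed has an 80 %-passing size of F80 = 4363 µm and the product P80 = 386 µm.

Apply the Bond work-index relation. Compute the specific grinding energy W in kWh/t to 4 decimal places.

Bond:  W = 10 Wi (1/√P − 1/√F)
1/√386 = 0.050899;  1/√4363 = 0.015139
W = 10·9.7·(0.050899 − 0.015139) = 3.4687 kWh/t

W = 3.4687 kWh/t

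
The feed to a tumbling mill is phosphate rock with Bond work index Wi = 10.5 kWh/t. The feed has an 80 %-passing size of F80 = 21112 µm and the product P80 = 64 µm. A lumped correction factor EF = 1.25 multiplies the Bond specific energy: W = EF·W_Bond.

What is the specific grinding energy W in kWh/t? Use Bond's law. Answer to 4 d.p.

W = 15.5029 kWh/t

Bond: W = 10·Wi·(1/√P80 − 1/√F80)
1/√64 = 0.125000;  1/√21112 = 0.006882
W = 10·10.5·(0.125000 − 0.006882) = 12.4024 kWh/t
W_actual = 1.25 × 12.4024 = 15.5029 kWh/t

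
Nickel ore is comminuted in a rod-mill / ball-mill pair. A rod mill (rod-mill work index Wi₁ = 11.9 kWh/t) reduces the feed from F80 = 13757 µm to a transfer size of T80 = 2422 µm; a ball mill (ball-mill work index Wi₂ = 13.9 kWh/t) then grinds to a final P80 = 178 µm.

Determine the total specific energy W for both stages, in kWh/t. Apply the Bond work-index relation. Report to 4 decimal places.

W = 8.9975 kWh/t

Bond:  W = 10 Wi (1/√P − 1/√F)
Stage 1 (13757→2422 µm, Wi₁=11.9): W₁ = 10·11.9·(0.020319 − 0.008526) = 1.4034 kWh/t
Stage 2 (2422→178 µm, Wi₂=13.9): W₂ = 10·13.9·(0.074953 − 0.020319) = 7.5941 kWh/t
W = W₁ + W₂ = 1.4034 + 7.5941 = 8.9975 kWh/t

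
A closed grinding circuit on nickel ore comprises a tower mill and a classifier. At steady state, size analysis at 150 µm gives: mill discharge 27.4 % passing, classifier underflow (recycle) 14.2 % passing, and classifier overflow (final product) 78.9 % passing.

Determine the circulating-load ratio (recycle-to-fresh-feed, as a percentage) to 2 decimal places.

CL = 390.15 %

Mass balance on the −150 µm fraction:
(1+r)d = ru + o → r = (o−d)/(d−u)
r = (78.9 − 27.4)/(27.4 − 14.2) = 51.5/13.2 = 3.9015
CL = 100·r = 390.15 %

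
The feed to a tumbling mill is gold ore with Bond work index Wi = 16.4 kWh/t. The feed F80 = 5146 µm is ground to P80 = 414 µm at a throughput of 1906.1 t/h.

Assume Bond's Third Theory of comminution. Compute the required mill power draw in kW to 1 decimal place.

W = 10 Wi / √P80 − 10 Wi / √F80
W = 10·16.4·(1/√414 − 1/√5146) = 10·16.4·(0.035207) = 5.7740 kWh/t
Power = W × throughput = 5.7740 kWh/t × 1906.1 t/h = 11005.8 kW

P = 11005.8 kW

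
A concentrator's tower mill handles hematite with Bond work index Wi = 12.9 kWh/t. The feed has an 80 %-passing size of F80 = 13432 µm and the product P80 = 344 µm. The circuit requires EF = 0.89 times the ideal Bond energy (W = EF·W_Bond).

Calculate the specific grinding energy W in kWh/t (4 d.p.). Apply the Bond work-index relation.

W = 5.1995 kWh/t

W = 10 Wi / √P80 − 10 Wi / √F80
1/√344 = 0.053916;  1/√13432 = 0.008628
W = 10·12.9·(0.053916 − 0.008628) = 5.8422 kWh/t
Corrected W = EF·W_Bond = 0.89·5.8422 = 5.1995 kWh/t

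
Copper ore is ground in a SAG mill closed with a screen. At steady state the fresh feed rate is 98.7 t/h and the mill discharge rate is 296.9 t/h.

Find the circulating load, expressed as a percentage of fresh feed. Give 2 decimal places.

Steady state: M = F + R.
R = M − F = 296.9 − 98.7 = 198.2 t/h
CL = 100·R/F = 100·198.2/98.7 = 200.81 %

CL = 200.81 %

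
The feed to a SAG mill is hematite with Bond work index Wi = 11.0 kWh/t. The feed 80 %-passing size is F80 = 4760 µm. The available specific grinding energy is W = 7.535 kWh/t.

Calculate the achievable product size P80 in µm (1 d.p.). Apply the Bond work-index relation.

W_Bond = 10·Wi·(1/√P₈₀ − 1/√F₈₀)
⇒ 1/√P80 = W/(10 Wi) + 1/√F80
  = 7.5350/(10·11.0) + 1/√4760 = 0.068500 + 0.014494 = 0.082994
P80 = (1/0.082994)² = 12.0490² = 145.18 µm

P80 = 145.2 µm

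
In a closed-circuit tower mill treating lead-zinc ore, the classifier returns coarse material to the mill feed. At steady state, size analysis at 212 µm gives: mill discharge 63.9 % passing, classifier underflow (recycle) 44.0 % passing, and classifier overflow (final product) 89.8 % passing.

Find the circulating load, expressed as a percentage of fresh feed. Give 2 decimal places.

CL = 130.15 %

Mass balance on the −212 µm fraction:
(1+r)d = ru + o → r = (o−d)/(d−u)
r = (89.8 − 63.9)/(63.9 − 44.0) = 25.9/19.9 = 1.3015
CL = 100·r = 130.15 %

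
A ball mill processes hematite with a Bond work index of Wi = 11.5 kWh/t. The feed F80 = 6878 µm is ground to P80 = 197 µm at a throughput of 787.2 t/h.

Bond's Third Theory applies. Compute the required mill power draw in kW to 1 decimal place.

W_Bond = 10·Wi·(1/√P₈₀ − 1/√F₈₀)
W = 10·11.5·(1/√197 − 1/√6878) = 10·11.5·(0.059189) = 6.8068 kWh/t
P_mill = W·ṁ = 6.8068·787.2 = 5358.3 kW

P = 5358.3 kW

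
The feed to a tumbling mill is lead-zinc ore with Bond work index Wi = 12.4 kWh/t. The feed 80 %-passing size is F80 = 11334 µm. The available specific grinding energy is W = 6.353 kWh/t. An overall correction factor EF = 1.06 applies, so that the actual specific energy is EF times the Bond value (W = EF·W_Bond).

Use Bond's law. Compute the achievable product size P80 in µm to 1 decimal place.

P80 = 300.1 µm

Bond: W = 10·Wi·(1/√P80 − 1/√F80)
W_Bond = W / EF = 6.353 / 1.06 = 5.9934 kWh/t
⇒ 1/√P80 = W_Bond/(10 Wi) + 1/√F80
  = 5.9934/(10·12.4) + 1/√11334 = 0.048334 + 0.009393 = 0.057727
P80 = (1/0.057727)² = 17.3229² = 300.08 µm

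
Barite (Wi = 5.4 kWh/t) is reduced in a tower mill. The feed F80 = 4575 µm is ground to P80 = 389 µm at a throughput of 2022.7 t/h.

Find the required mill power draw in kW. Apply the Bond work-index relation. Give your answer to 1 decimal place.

W = 10·Wi·(P80^(-½) − F80^(-½))
W = 10·5.4·(1/√389 − 1/√4575) = 10·5.4·(0.035918) = 1.9395 kWh/t
Mill draw = 1.9395 × 2022.7 = 3923.1 kW

P = 3923.1 kW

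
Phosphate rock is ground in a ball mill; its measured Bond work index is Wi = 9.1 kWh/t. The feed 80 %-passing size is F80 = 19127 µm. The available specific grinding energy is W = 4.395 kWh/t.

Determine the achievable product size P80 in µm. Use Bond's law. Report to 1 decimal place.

W = 10·Wi·[P80^(−½) − F80^(−½)]
P80^(−½) = W/(10 Wi) + F80^(−½)
  = 4.3950/(10·9.1) + 1/√19127 = 0.048297 + 0.007231 = 0.055527
P80 = (1/0.055527)² = 18.0091² = 324.33 µm

P80 = 324.3 µm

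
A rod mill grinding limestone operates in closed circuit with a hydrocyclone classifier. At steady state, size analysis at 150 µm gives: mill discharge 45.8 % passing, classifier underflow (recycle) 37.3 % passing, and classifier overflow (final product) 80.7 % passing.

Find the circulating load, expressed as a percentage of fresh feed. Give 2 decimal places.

CL = 410.59 %

Two-product formula at 150 µm:
(1+r)d = ru + o → r = (o−d)/(d−u)
r = (80.7 − 45.8)/(45.8 − 37.3) = 34.9/8.5 = 4.1059
CL = 100·r = 410.59 %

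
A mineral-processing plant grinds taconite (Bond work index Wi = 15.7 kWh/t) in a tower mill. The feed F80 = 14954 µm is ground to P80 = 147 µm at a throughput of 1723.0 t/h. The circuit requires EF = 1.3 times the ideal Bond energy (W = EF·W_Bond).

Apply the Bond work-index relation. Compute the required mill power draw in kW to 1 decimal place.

W = 10·Wi·[P80^(−½) − F80^(−½)]
W = 10·15.7·(1/√147 − 1/√14954) = 10·15.7·(0.074301) = 11.6653 kWh/t
With EF = 1.3: W = 11.6653·1.3 = 15.1649 kWh/t
P_mill = W·ṁ = 15.1649·1723.0 = 26129.0 kW

P = 26129.0 kW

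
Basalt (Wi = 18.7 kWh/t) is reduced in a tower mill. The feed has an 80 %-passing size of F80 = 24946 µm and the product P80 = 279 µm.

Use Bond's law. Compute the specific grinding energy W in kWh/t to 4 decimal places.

W = 10 Wi (P80^-0.5 − F80^-0.5)
1/√279 = 0.059868;  1/√24946 = 0.006331
W = 10·18.7·(0.059868 − 0.006331) = 10.0114 kWh/t

W = 10.0114 kWh/t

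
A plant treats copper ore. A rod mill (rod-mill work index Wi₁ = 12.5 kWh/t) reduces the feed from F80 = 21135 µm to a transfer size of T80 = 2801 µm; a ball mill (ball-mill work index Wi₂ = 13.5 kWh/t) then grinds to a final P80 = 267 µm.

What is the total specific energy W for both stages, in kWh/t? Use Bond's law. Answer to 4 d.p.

W = 7.2131 kWh/t

Bond:  W = 10 Wi (1/√P − 1/√F)
Stage 1 (21135→2801 µm, Wi₁=12.5): W₁ = 10·12.5·(0.018895 − 0.006879) = 1.5020 kWh/t
Stage 2 (2801→267 µm, Wi₂=13.5): W₂ = 10·13.5·(0.061199 − 0.018895) = 5.7111 kWh/t
W = W₁ + W₂ = 1.5020 + 5.7111 = 7.2131 kWh/t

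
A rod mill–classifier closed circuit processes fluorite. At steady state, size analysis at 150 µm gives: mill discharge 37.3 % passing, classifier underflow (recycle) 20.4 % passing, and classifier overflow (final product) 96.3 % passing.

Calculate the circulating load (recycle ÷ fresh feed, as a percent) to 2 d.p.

CL = 349.11 %

Two-product formula at 150 µm:
(1+r)d = ru + o → r = (o−d)/(d−u)
r = (96.3 − 37.3)/(37.3 − 20.4) = 59.0/16.9 = 3.4911
CL = 100·r = 349.11 %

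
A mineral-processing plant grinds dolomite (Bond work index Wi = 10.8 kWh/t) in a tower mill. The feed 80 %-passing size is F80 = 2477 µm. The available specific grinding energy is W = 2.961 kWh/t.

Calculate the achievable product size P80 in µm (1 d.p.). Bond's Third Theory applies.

P80 = 443.0 µm

W = 10·Wi·(P80^(-½) − F80^(-½))
P80^(−½) = W/(10 Wi) + F80^(−½)
  = 2.9610/(10·10.8) + 1/√2477 = 0.027417 + 0.020093 = 0.047509
P80 = (1/0.047509)² = 21.0485² = 443.04 µm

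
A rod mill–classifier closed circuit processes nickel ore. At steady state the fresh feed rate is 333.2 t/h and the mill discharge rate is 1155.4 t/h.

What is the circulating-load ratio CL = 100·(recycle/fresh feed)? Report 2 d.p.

CL = 246.76 %

Discharge = new feed + return, hence
R = M − F = 1155.4 − 333.2 = 822.2 t/h
CL = 100·R/F = 100·822.2/333.2 = 246.76 %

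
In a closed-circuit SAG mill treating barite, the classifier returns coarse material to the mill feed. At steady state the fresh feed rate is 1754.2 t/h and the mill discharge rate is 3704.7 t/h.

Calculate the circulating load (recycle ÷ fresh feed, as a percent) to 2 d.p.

M = F + R at steady state, so:
R = M − F = 3704.7 − 1754.2 = 1950.5 t/h
CL = 100·R/F = 100·1950.5/1754.2 = 111.19 %

CL = 111.19 %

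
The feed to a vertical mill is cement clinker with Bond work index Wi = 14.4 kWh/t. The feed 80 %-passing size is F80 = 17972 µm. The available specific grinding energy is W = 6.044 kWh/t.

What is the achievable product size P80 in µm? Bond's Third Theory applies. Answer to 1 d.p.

Bond:  W = 10 Wi (1/√P − 1/√F)
⇒ 1/√P80 = W/(10 Wi) + 1/√F80
  = 6.0440/(10·14.4) + 1/√17972 = 0.041972 + 0.007459 = 0.049432
P80 = (1/0.049432)² = 20.2300² = 409.25 µm

P80 = 409.3 µm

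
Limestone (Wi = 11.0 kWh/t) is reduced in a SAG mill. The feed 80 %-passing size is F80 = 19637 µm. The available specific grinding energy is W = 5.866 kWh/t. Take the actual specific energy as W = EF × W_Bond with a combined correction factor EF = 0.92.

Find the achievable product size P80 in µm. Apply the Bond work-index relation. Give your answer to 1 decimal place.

W = 10 Wi (P80^-0.5 − F80^-0.5)
W_Bond = W / EF = 5.866 / 0.92 = 6.3761 kWh/t
⇒ 1/√P80 = W_Bond/(10·Wi) + 1/√F80
  = 6.3761/(10·11.0) + 1/√19637 = 0.057964 + 0.007136 = 0.065101
P80 = (1/0.065101)² = 15.3609² = 235.96 µm

P80 = 236.0 µm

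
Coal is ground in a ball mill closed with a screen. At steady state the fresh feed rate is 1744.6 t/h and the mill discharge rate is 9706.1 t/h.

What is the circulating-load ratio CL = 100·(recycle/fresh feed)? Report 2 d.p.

CL = 456.35 %

Discharge = new feed + return, hence
R = M − F = 9706.1 − 1744.6 = 7961.5 t/h
CL = 100·R/F = 100·7961.5/1744.6 = 456.35 %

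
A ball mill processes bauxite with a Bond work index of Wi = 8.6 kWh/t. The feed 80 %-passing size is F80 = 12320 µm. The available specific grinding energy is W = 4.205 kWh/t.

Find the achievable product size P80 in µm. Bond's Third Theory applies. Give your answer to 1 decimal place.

Bond: W = 10·Wi·(1/√P80 − 1/√F80)
P80^-0.5 = F80^-0.5 + W/(10 Wi)
  = 4.2050/(10·8.6) + 1/√12320 = 0.048895 + 0.009009 = 0.057905
P80 = (1/0.057905)² = 17.2697² = 298.24 µm

P80 = 298.2 µm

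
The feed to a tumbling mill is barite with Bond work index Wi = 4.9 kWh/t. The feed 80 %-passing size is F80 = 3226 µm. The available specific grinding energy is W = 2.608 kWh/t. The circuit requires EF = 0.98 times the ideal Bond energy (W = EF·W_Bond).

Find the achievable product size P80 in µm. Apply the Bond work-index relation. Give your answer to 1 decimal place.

W = 10 Wi (1/√P80 − 1/√F80)  [Bond]
W_Bond = W / EF = 2.608 / 0.98 = 2.6612 kWh/t
1/√P80 = 1/√F80 + W_Bond/(10·Wi)
  = 2.6612/(10·4.9) + 1/√3226 = 0.054311 + 0.017606 = 0.071917
P80 = (1/0.071917)² = 13.9049² = 193.35 µm

P80 = 193.3 µm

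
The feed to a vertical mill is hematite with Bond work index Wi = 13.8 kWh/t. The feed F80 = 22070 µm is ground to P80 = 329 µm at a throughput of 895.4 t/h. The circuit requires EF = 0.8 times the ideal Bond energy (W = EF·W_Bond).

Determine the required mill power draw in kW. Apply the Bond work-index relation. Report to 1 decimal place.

P = 4784.5 kW

W = 10·Wi·[P80^(−½) − F80^(−½)]
W = 10·13.8·(1/√329 − 1/√22070) = 10·13.8·(0.048400) = 6.6793 kWh/t
Corrected W = EF·W_Bond = 0.8·6.6793 = 5.3434 kWh/t
Power = W × throughput = 5.3434 kWh/t × 895.4 t/h = 4784.5 kW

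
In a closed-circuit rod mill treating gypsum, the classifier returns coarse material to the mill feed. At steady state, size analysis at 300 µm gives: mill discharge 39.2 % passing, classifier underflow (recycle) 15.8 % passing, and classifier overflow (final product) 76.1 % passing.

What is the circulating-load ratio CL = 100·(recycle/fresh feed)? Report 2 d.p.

CL = 157.69 %

Balance %-passing 300 µm (r = R/F):
d + r·d = r·u + o → r(d−u) = o−d
r = (76.1 − 39.2)/(39.2 − 15.8) = 36.9/23.4 = 1.5769
CL = 100·r = 157.69 %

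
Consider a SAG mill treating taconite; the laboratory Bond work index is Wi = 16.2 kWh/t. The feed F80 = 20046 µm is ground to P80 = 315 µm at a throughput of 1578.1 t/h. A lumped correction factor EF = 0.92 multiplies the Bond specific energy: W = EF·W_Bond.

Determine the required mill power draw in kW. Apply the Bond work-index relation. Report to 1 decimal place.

P = 11590.8 kW

W = 10 Wi (1/√P80 − 1/√F80)  [Bond]
W = 10·16.2·(1/√315 − 1/√20046) = 10·16.2·(0.049281) = 7.9835 kWh/t
Corrected W = EF·W_Bond = 0.92·7.9835 = 7.3448 kWh/t
P_mill = W·ṁ = 7.3448·1578.1 = 11590.8 kW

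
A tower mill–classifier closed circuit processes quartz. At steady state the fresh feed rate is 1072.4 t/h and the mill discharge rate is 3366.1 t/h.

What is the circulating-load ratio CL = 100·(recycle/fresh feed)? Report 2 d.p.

Steady state: M = F + R.
R = M − F = 3366.1 − 1072.4 = 2293.7 t/h
CL = 100·R/F = 100·2293.7/1072.4 = 213.88 %

CL = 213.88 %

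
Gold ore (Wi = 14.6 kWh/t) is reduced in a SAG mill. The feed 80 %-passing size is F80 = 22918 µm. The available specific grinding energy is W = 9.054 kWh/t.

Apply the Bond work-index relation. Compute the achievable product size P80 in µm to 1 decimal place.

W = 10 Wi / √P80 − 10 Wi / √F80
1/√P80 = 1/√F80 + W/(10·Wi)
  = 9.0540/(10·14.6) + 1/√22918 = 0.062014 + 0.006606 = 0.068619
P80 = (1/0.068619)² = 14.5732² = 212.38 µm

P80 = 212.4 µm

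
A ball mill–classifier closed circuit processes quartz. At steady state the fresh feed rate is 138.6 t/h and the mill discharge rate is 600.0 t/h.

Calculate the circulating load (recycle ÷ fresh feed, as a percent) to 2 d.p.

M = F + R at steady state, so:
R = M − F = 600.0 − 138.6 = 461.4 t/h
CL = 100·R/F = 100·461.4/138.6 = 332.90 %

CL = 332.90 %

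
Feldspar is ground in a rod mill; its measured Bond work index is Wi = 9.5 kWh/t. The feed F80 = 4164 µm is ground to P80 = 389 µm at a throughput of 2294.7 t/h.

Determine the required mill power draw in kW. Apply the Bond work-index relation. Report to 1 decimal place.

P = 7674.6 kW

W = 10 Wi (P80^-0.5 − F80^-0.5)
W = 10·9.5·(1/√389 − 1/√4164) = 10·9.5·(0.035205) = 3.3445 kWh/t
P = W·T = 3.3445·2294.7 = 7674.6 kW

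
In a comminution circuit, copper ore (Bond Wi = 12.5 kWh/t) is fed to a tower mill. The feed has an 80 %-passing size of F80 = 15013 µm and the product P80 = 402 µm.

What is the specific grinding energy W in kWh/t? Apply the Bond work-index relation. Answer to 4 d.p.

Bond:  W = 10 Wi (1/√P − 1/√F)
1/√402 = 0.049875;  1/√15013 = 0.008161
W = 10·12.5·(0.049875 − 0.008161) = 5.2143 kWh/t

W = 5.2143 kWh/t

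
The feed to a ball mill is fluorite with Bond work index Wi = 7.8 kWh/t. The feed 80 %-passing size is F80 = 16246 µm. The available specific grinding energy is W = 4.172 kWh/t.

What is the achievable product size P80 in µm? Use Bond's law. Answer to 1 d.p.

Bond: W = 10·Wi·(1/√P80 − 1/√F80)
1/√P80 = 1/√F80 + W/(10·Wi)
  = 4.1720/(10·7.8) + 1/√16246 = 0.053487 + 0.007846 = 0.061333
P80 = (1/0.061333)² = 16.3045² = 265.84 µm

P80 = 265.8 µm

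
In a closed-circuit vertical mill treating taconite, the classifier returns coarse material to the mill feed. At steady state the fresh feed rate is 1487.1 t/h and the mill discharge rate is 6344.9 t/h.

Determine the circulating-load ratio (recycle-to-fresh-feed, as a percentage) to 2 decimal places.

M = F + R at steady state, so:
R = M − F = 6344.9 − 1487.1 = 4857.8 t/h
CL = 100·R/F = 100·4857.8/1487.1 = 326.66 %

CL = 326.66 %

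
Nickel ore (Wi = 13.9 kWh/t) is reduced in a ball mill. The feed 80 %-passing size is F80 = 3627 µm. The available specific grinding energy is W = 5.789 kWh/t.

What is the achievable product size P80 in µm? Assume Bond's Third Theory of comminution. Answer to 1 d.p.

W = 10 Wi / √P80 − 10 Wi / √F80
1/√P80 = 1/√F80 + W/(10·Wi)
  = 5.7890/(10·13.9) + 1/√3627 = 0.041647 + 0.016605 = 0.058252
P80 = (1/0.058252)² = 17.1668² = 294.70 µm

P80 = 294.7 µm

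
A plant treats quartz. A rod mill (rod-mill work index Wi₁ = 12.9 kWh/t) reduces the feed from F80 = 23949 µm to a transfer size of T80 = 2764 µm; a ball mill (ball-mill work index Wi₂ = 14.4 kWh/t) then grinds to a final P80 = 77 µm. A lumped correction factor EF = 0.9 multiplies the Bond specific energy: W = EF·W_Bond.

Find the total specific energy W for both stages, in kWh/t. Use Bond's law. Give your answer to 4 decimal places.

W = 10 Wi (1/√P80 − 1/√F80)  [Bond]
Stage 1 (23949→2764 µm, Wi₁=12.9): W₁ = 10·12.9·(0.019021 − 0.006462) = 1.6201 kWh/t
Stage 2 (2764→77 µm, Wi₂=14.4): W₂ = 10·14.4·(0.113961 − 0.019021) = 13.6713 kWh/t
W = W₁ + W₂ = 1.6201 + 13.6713 = 15.2914 kWh/t
Corrected W = EF·W_Bond = 0.9·15.2914 = 13.7623 kWh/t

W = 13.7623 kWh/t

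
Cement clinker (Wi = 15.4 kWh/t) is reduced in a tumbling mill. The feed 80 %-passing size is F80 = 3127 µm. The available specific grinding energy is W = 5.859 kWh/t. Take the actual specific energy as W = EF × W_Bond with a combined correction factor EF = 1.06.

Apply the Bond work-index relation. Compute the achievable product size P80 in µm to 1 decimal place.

W = 10 Wi (P80^-0.5 − F80^-0.5)
W_Bond = W / EF = 5.859 / 1.06 = 5.5274 kWh/t
P80^(−½) = W_Bond/(10 Wi) + F80^(−½)
  = 5.5274/(10·15.4) + 1/√3127 = 0.035892 + 0.017883 = 0.053775
P80 = (1/0.053775)² = 18.5961² = 345.81 µm

P80 = 345.8 µm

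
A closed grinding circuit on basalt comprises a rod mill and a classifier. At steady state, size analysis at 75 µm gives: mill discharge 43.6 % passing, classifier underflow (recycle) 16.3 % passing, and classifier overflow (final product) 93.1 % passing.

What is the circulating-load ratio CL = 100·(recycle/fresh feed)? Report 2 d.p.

CL = 181.32 %

Let r = R/F. Size balance at 75 µm:
r = (o − d)/(d − u)
r = (93.1 − 43.6)/(43.6 − 16.3) = 49.5/27.3 = 1.8132
CL = 100·r = 181.32 %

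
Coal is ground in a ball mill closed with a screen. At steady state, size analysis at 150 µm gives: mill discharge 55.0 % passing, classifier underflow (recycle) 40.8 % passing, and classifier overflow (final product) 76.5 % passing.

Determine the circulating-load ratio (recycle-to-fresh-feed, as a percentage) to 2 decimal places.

CL = 151.41 %

Two-product formula at 150 µm:
d + r·d = r·u + o → r(d−u) = o−d
r = (76.5 − 55.0)/(55.0 − 40.8) = 21.5/14.2 = 1.5141
CL = 100·r = 151.41 %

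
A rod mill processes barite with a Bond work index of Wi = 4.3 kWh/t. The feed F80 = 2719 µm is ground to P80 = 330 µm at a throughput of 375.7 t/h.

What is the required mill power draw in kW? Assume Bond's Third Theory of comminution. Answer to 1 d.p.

W = 10·Wi·[P80^(−½) − F80^(−½)]
W = 10·4.3·(1/√330 − 1/√2719) = 10·4.3·(0.035871) = 1.5424 kWh/t
Power = W × throughput = 1.5424 kWh/t × 375.7 t/h = 579.5 kW

P = 579.5 kW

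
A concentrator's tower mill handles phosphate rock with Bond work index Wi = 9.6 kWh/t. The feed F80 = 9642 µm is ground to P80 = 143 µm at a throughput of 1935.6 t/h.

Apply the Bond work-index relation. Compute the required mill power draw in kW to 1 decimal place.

P = 13646.5 kW

Bond: W = 10·Wi·(1/√P80 − 1/√F80)
W = 10·9.6·(1/√143 − 1/√9642) = 10·9.6·(0.073440) = 7.0503 kWh/t
Mill draw = 7.0503 × 1935.6 = 13646.5 kW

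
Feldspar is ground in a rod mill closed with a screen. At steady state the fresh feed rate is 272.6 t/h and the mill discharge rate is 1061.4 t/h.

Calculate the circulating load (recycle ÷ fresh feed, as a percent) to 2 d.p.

CL = 289.36 %

M = F + R at steady state, so:
R = M − F = 1061.4 − 272.6 = 788.8 t/h
CL = 100·R/F = 100·788.8/272.6 = 289.36 %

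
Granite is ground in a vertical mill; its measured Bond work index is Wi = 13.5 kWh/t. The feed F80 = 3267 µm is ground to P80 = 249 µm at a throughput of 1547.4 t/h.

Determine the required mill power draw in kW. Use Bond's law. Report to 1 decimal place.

P = 9583.7 kW

W = 10 Wi / √P80 − 10 Wi / √F80
W = 10·13.5·(1/√249 − 1/√3267) = 10·13.5·(0.045877) = 6.1934 kWh/t
P_mill = W·ṁ = 6.1934·1547.4 = 9583.7 kW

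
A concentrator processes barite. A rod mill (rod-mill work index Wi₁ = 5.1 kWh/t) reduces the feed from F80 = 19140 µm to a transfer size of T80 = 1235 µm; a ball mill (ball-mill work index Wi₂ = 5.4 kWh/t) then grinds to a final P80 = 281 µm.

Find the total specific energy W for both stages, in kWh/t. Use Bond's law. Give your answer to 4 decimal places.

W = 2.7674 kWh/t

W = 10·Wi·(P80^(-½) − F80^(-½))
Stage 1 (19140→1235 µm, Wi₁=5.1): W₁ = 10·5.1·(0.028456 − 0.007228) = 1.0826 kWh/t
Stage 2 (1235→281 µm, Wi₂=5.4): W₂ = 10·5.4·(0.059655 − 0.028456) = 1.6848 kWh/t
W = W₁ + W₂ = 1.0826 + 1.6848 = 2.7674 kWh/t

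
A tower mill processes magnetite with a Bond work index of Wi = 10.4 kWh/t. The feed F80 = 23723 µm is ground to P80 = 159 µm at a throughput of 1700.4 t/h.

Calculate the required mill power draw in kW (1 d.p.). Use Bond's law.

Bond: W = 10·Wi·(1/√P80 − 1/√F80)
W = 10·10.4·(1/√159 − 1/√23723) = 10·10.4·(0.072813) = 7.5725 kWh/t
Power = W × throughput = 7.5725 kWh/t × 1700.4 t/h = 12876.3 kW

P = 12876.3 kW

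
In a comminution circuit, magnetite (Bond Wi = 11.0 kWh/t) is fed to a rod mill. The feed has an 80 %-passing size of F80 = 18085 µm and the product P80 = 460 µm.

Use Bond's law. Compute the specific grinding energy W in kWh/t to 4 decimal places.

W = 4.3108 kWh/t

W = 10 Wi (P80^-0.5 − F80^-0.5)
1/√460 = 0.046625;  1/√18085 = 0.007436
W = 10·11.0·(0.046625 − 0.007436) = 4.3108 kWh/t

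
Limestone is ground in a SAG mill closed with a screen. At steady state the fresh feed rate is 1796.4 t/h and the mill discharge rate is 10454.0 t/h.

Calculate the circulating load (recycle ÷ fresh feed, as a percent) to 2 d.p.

M = F + R at steady state, so:
R = M − F = 10454.0 − 1796.4 = 8657.6 t/h
CL = 100·R/F = 100·8657.6/1796.4 = 481.94 %

CL = 481.94 %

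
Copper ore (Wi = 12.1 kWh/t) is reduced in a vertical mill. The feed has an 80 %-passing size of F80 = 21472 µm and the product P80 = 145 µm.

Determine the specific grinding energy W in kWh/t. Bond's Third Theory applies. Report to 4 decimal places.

W = 10·Wi·(P80^(-½) − F80^(-½))
1/√145 = 0.083045;  1/√21472 = 0.006824
W = 10·12.1·(0.083045 − 0.006824) = 9.2228 kWh/t

W = 9.2228 kWh/t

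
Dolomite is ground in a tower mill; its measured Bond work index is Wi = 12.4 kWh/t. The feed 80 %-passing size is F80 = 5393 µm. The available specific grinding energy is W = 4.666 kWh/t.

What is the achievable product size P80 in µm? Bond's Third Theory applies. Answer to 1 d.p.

P80 = 380.8 µm

W = 10 Wi (P80^-0.5 − F80^-0.5)
1/√P80 = 1/√F80 + W/(10·Wi)
  = 4.6660/(10·12.4) + 1/√5393 = 0.037629 + 0.013617 = 0.051246
P80 = (1/0.051246)² = 19.5137² = 380.78 µm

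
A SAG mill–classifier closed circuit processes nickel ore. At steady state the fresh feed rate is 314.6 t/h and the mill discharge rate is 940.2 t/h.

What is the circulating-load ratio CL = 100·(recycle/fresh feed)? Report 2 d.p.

Mill node: discharge = fresh + recycle.
R = M − F = 940.2 − 314.6 = 625.6 t/h
CL = 100·R/F = 100·625.6/314.6 = 198.86 %

CL = 198.86 %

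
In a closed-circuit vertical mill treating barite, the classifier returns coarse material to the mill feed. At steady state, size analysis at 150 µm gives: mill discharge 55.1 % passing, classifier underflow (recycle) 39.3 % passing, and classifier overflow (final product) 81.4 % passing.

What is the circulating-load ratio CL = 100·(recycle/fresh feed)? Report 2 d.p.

Balance %-passing 150 µm (r = R/F):
Fd + Rd = Ru + Fo ⇒ R/F = (o−d)/(d−u)
r = (81.4 − 55.1)/(55.1 − 39.3) = 26.3/15.8 = 1.6646
CL = 100·r = 166.46 %

CL = 166.46 %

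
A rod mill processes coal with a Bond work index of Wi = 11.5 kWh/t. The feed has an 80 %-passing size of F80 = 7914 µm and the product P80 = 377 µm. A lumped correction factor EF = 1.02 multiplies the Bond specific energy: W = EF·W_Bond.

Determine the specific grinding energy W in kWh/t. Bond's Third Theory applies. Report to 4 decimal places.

W = 4.7227 kWh/t

Bond: W = 10·Wi·(1/√P80 − 1/√F80)
1/√377 = 0.051503;  1/√7914 = 0.011241
W = 10·11.5·(0.051503 − 0.011241) = 4.6301 kWh/t
W_actual = 1.02 × 4.6301 = 4.7227 kWh/t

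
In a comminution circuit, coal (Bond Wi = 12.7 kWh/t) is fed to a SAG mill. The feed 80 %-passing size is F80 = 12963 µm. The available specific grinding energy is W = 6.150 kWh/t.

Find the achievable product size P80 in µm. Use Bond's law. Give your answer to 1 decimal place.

W = 10 Wi / √P80 − 10 Wi / √F80
1/√P80 = 1/√F80 + W/(10·Wi)
  = 6.1500/(10·12.7) + 1/√12963 = 0.048425 + 0.008783 = 0.057208
P80 = (1/0.057208)² = 17.4800² = 305.55 µm

P80 = 305.5 µm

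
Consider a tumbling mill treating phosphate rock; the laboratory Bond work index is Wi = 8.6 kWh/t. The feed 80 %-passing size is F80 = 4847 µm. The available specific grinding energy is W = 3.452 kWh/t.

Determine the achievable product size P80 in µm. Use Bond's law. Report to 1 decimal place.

P80 = 336.6 µm

W = 10 Wi (1/√P80 − 1/√F80)  [Bond]
P80^-0.5 = F80^-0.5 + W/(10 Wi)
  = 3.4520/(10·8.6) + 1/√4847 = 0.040140 + 0.014364 = 0.054503
P80 = (1/0.054503)² = 18.3476² = 336.63 µm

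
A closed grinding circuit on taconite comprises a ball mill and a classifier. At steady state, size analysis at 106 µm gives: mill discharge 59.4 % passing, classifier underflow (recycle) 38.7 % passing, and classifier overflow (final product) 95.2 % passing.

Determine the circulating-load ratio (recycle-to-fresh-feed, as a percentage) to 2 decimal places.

Mass balance on the −106 µm fraction:
(1+r)d = ru + o → r = (o−d)/(d−u)
r = (95.2 − 59.4)/(59.4 − 38.7) = 35.8/20.7 = 1.7295
CL = 100·r = 172.95 %

CL = 172.95 %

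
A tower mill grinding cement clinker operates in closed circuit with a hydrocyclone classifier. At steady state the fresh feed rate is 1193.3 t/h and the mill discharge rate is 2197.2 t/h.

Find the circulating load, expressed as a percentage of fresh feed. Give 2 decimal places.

Steady state: M = F + R.
R = M − F = 2197.2 − 1193.3 = 1003.9 t/h
CL = 100·R/F = 100·1003.9/1193.3 = 84.13 %

CL = 84.13 %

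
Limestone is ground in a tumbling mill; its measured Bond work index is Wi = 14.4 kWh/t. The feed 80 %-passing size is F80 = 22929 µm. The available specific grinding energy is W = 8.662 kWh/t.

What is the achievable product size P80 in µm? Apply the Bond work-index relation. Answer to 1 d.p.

W = 10 Wi / √P80 − 10 Wi / √F80
⇒ 1/√P80 = W/(10 Wi) + 1/√F80
  = 8.6620/(10·14.4) + 1/√22929 = 0.060153 + 0.006604 = 0.066757
P80 = (1/0.066757)² = 14.9798² = 224.39 µm

P80 = 224.4 µm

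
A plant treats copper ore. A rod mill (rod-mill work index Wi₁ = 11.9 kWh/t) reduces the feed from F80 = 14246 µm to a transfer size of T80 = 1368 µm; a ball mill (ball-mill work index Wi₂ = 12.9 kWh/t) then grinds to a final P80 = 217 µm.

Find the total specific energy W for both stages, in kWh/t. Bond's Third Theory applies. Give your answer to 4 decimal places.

W = 7.4897 kWh/t

W = 10 Wi (1/√P80 − 1/√F80)  [Bond]
Stage 1 (14246→1368 µm, Wi₁=11.9): W₁ = 10·11.9·(0.027037 − 0.008378) = 2.2204 kWh/t
Stage 2 (1368→217 µm, Wi₂=12.9): W₂ = 10·12.9·(0.067884 − 0.027037) = 5.2693 kWh/t
W = W₁ + W₂ = 2.2204 + 5.2693 = 7.4897 kWh/t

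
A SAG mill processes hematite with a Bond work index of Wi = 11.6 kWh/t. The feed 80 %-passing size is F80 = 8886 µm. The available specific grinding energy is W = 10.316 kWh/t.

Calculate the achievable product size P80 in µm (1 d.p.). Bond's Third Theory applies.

W = 10·Wi·(P80^(-½) − F80^(-½))
P80^(−½) = W/(10 Wi) + F80^(−½)
  = 10.3160/(10·11.6) + 1/√8886 = 0.088931 + 0.010608 = 0.099539
P80 = (1/0.099539)² = 10.0463² = 100.93 µm

P80 = 100.9 µm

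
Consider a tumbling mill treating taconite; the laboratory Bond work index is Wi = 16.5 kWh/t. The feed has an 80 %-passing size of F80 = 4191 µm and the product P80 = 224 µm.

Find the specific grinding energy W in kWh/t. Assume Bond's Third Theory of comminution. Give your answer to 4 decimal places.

W = 8.4758 kWh/t

W_Bond = 10·Wi·(1/√P₈₀ − 1/√F₈₀)
1/√224 = 0.066815;  1/√4191 = 0.015447
W = 10·16.5·(0.066815 − 0.015447) = 8.4758 kWh/t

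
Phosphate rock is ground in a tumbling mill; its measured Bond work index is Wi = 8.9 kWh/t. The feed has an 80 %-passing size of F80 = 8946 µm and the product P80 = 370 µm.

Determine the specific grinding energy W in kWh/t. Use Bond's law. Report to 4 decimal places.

W = 10 Wi / √P80 − 10 Wi / √F80
1/√370 = 0.051988;  1/√8946 = 0.010573
W = 10·8.9·(0.051988 − 0.010573) = 3.6859 kWh/t

W = 3.6859 kWh/t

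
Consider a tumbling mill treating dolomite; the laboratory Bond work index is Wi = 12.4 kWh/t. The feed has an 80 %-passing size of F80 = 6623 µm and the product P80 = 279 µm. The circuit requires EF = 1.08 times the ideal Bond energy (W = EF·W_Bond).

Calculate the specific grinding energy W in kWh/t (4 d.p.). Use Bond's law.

W = 6.3720 kWh/t

W = 10 Wi (P80^-0.5 − F80^-0.5)
1/√279 = 0.059868;  1/√6623 = 0.012288
W = 10·12.4·(0.059868 − 0.012288) = 5.9000 kWh/t
With EF = 1.08: W = 5.9000·1.08 = 6.3720 kWh/t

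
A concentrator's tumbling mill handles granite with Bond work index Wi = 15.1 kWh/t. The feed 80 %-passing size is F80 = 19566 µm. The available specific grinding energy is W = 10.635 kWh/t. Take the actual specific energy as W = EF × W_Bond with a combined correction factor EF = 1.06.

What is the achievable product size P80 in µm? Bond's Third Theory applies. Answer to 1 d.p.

P80 = 184.6 µm

Bond: W = 10·Wi·(1/√P80 − 1/√F80)
W_Bond = W / EF = 10.635 / 1.06 = 10.0330 kWh/t
⇒ 1/√P80 = W_Bond/(10·Wi) + 1/√F80
  = 10.0330/(10·15.1) + 1/√19566 = 0.066444 + 0.007149 = 0.073593
P80 = (1/0.073593)² = 13.5883² = 184.64 µm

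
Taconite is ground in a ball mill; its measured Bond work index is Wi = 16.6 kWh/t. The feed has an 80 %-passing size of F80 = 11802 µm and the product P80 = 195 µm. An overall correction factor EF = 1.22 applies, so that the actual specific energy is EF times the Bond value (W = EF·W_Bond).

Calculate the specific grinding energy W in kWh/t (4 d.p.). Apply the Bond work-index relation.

W = 12.6386 kWh/t

W = 10 Wi (1/√P80 − 1/√F80)  [Bond]
1/√195 = 0.071611;  1/√11802 = 0.009205
W = 10·16.6·(0.071611 − 0.009205) = 10.3595 kWh/t
Apply correction: 10.3595 × 1.22 = 12.6386 kWh/t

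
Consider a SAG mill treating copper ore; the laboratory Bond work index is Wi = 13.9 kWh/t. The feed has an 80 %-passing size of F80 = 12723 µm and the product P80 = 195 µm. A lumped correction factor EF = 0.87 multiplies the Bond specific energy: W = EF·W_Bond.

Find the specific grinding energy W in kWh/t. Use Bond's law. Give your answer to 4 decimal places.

W = 7.5879 kWh/t

W = 10·Wi·(P80^(-½) − F80^(-½))
1/√195 = 0.071611;  1/√12723 = 0.008866
W = 10·13.9·(0.071611 − 0.008866) = 8.7217 kWh/t
Corrected W = EF·W_Bond = 0.87·8.7217 = 7.5879 kWh/t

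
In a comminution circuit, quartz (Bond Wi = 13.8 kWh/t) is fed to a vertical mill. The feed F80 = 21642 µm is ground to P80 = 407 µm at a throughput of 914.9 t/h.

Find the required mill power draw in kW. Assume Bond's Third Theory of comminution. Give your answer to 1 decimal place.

P = 5400.1 kW

Bond: W = 10·Wi·(1/√P80 − 1/√F80)
W = 10·13.8·(1/√407 − 1/√21642) = 10·13.8·(0.042771) = 5.9023 kWh/t
P_mill = W·ṁ = 5.9023·914.9 = 5400.1 kW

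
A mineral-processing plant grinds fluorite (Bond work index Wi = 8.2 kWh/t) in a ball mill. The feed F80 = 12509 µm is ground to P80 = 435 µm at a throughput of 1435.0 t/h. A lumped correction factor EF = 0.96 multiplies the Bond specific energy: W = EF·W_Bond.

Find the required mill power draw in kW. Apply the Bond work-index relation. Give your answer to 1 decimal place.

W = 10·Wi·(P80^(-½) − F80^(-½))
W = 10·8.2·(1/√435 − 1/√12509) = 10·8.2·(0.039005) = 3.1984 kWh/t
Apply correction: 3.1984 × 0.96 = 3.0705 kWh/t
Mill draw = 3.0705 × 1435.0 = 4406.2 kW

P = 4406.2 kW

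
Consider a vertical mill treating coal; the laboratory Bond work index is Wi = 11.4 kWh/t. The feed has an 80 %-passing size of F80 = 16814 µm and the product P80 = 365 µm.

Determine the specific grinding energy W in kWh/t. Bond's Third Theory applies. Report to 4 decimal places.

Bond: W = 10·Wi·(1/√P80 − 1/√F80)
1/√365 = 0.052342;  1/√16814 = 0.007712
W = 10·11.4·(0.052342 − 0.007712) = 5.0879 kWh/t

W = 5.0879 kWh/t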